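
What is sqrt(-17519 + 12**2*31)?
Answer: I*sqrt(13055) ≈ 114.26*I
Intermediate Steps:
sqrt(-17519 + 12**2*31) = sqrt(-17519 + 144*31) = sqrt(-17519 + 4464) = sqrt(-13055) = I*sqrt(13055)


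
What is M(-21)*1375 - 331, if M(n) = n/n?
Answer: 1044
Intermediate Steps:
M(n) = 1
M(-21)*1375 - 331 = 1*1375 - 331 = 1375 - 331 = 1044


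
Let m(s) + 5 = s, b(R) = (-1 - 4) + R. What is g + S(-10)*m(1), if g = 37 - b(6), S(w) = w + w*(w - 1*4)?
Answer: -484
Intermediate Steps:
S(w) = w + w*(-4 + w) (S(w) = w + w*(w - 4) = w + w*(-4 + w))
b(R) = -5 + R
m(s) = -5 + s
g = 36 (g = 37 - (-5 + 6) = 37 - 1*1 = 37 - 1 = 36)
g + S(-10)*m(1) = 36 + (-10*(-3 - 10))*(-5 + 1) = 36 - 10*(-13)*(-4) = 36 + 130*(-4) = 36 - 520 = -484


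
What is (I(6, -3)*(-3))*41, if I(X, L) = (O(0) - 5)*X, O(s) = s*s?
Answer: 3690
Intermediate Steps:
O(s) = s²
I(X, L) = -5*X (I(X, L) = (0² - 5)*X = (0 - 5)*X = -5*X)
(I(6, -3)*(-3))*41 = (-5*6*(-3))*41 = -30*(-3)*41 = 90*41 = 3690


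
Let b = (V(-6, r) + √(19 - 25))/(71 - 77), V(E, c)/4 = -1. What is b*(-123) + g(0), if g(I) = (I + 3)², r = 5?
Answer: -73 + 41*I*√6/2 ≈ -73.0 + 50.215*I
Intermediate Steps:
V(E, c) = -4 (V(E, c) = 4*(-1) = -4)
g(I) = (3 + I)²
b = ⅔ - I*√6/6 (b = (-4 + √(19 - 25))/(71 - 77) = (-4 + √(-6))/(-6) = (-4 + I*√6)*(-⅙) = ⅔ - I*√6/6 ≈ 0.66667 - 0.40825*I)
b*(-123) + g(0) = (⅔ - I*√6/6)*(-123) + (3 + 0)² = (-82 + 41*I*√6/2) + 3² = (-82 + 41*I*√6/2) + 9 = -73 + 41*I*√6/2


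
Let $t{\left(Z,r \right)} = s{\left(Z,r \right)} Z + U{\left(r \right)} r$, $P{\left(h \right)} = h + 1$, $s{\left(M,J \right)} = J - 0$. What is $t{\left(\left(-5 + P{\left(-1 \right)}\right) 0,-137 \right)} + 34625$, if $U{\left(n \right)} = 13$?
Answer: $32844$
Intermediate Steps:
$s{\left(M,J \right)} = J$ ($s{\left(M,J \right)} = J + 0 = J$)
$P{\left(h \right)} = 1 + h$
$t{\left(Z,r \right)} = 13 r + Z r$ ($t{\left(Z,r \right)} = r Z + 13 r = Z r + 13 r = 13 r + Z r$)
$t{\left(\left(-5 + P{\left(-1 \right)}\right) 0,-137 \right)} + 34625 = - 137 \left(13 + \left(-5 + \left(1 - 1\right)\right) 0\right) + 34625 = - 137 \left(13 + \left(-5 + 0\right) 0\right) + 34625 = - 137 \left(13 - 0\right) + 34625 = - 137 \left(13 + 0\right) + 34625 = \left(-137\right) 13 + 34625 = -1781 + 34625 = 32844$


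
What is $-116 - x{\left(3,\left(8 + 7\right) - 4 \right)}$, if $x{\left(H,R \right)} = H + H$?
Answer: $-122$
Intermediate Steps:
$x{\left(H,R \right)} = 2 H$
$-116 - x{\left(3,\left(8 + 7\right) - 4 \right)} = -116 - 2 \cdot 3 = -116 - 6 = -122$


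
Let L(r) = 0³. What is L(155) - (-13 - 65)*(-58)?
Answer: -4524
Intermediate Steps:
L(r) = 0
L(155) - (-13 - 65)*(-58) = 0 - (-13 - 65)*(-58) = 0 - (-78)*(-58) = 0 - 1*4524 = 0 - 4524 = -4524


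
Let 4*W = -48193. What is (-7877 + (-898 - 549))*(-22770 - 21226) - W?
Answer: 1640923009/4 ≈ 4.1023e+8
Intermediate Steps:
W = -48193/4 (W = (¼)*(-48193) = -48193/4 ≈ -12048.)
(-7877 + (-898 - 549))*(-22770 - 21226) - W = (-7877 + (-898 - 549))*(-22770 - 21226) - 1*(-48193/4) = (-7877 - 1447)*(-43996) + 48193/4 = -9324*(-43996) + 48193/4 = 410218704 + 48193/4 = 1640923009/4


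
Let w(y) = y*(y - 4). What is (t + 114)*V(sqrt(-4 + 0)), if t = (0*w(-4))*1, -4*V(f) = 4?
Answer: -114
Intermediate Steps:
V(f) = -1 (V(f) = -1/4*4 = -1)
w(y) = y*(-4 + y)
t = 0 (t = (0*(-4*(-4 - 4)))*1 = (0*(-4*(-8)))*1 = (0*32)*1 = 0*1 = 0)
(t + 114)*V(sqrt(-4 + 0)) = (0 + 114)*(-1) = 114*(-1) = -114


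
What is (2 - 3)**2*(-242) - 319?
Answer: -561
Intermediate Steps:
(2 - 3)**2*(-242) - 319 = (-1)**2*(-242) - 319 = 1*(-242) - 319 = -242 - 319 = -561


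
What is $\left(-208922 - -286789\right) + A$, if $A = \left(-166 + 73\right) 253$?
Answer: $54338$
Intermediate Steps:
$A = -23529$ ($A = \left(-93\right) 253 = -23529$)
$\left(-208922 - -286789\right) + A = \left(-208922 - -286789\right) - 23529 = \left(-208922 + 286789\right) - 23529 = 77867 - 23529 = 54338$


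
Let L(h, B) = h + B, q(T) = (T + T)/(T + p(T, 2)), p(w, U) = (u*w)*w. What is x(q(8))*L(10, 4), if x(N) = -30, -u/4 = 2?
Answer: -420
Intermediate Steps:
u = -8 (u = -4*2 = -8)
p(w, U) = -8*w² (p(w, U) = (-8*w)*w = -8*w²)
q(T) = 2*T/(T - 8*T²) (q(T) = (T + T)/(T - 8*T²) = (2*T)/(T - 8*T²) = 2*T/(T - 8*T²))
L(h, B) = B + h
x(q(8))*L(10, 4) = -30*(4 + 10) = -30*14 = -420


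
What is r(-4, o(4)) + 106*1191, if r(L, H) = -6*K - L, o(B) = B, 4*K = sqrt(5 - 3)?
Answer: 126250 - 3*sqrt(2)/2 ≈ 1.2625e+5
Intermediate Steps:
K = sqrt(2)/4 (K = sqrt(5 - 3)/4 = sqrt(2)/4 ≈ 0.35355)
r(L, H) = -L - 3*sqrt(2)/2 (r(L, H) = -3*sqrt(2)/2 - L = -L - 3*sqrt(2)/2)
r(-4, o(4)) + 106*1191 = (-1*(-4) - 3*sqrt(2)/2) + 106*1191 = (4 - 3*sqrt(2)/2) + 126246 = 126250 - 3*sqrt(2)/2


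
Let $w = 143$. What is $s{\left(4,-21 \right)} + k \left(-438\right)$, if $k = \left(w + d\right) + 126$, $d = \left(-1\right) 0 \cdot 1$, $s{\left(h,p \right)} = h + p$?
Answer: $-117839$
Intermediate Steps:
$d = 0$ ($d = 0 \cdot 1 = 0$)
$k = 269$ ($k = \left(143 + 0\right) + 126 = 143 + 126 = 269$)
$s{\left(4,-21 \right)} + k \left(-438\right) = \left(4 - 21\right) + 269 \left(-438\right) = -17 - 117822 = -117839$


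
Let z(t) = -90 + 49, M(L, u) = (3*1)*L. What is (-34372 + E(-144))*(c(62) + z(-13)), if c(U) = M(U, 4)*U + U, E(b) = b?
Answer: -398763348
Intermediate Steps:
M(L, u) = 3*L
z(t) = -41
c(U) = U + 3*U² (c(U) = (3*U)*U + U = 3*U² + U = U + 3*U²)
(-34372 + E(-144))*(c(62) + z(-13)) = (-34372 - 144)*(62*(1 + 3*62) - 41) = -34516*(62*(1 + 186) - 41) = -34516*(62*187 - 41) = -34516*(11594 - 41) = -34516*11553 = -398763348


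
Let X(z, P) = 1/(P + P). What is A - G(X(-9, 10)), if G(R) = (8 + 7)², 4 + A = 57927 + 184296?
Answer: 241994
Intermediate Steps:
A = 242219 (A = -4 + (57927 + 184296) = -4 + 242223 = 242219)
X(z, P) = 1/(2*P)
G(R) = 225 (G(R) = 15² = 225)
A - G(X(-9, 10)) = 242219 - 1*225 = 242219 - 225 = 241994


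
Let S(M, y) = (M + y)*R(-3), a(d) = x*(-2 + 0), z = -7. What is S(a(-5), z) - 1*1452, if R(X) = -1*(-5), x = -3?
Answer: -1457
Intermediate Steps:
R(X) = 5
a(d) = 6 (a(d) = -3*(-2 + 0) = -3*(-2) = 6)
S(M, y) = 5*M + 5*y (S(M, y) = (M + y)*5 = 5*M + 5*y)
S(a(-5), z) - 1*1452 = (5*6 + 5*(-7)) - 1*1452 = (30 - 35) - 1452 = -5 - 1452 = -1457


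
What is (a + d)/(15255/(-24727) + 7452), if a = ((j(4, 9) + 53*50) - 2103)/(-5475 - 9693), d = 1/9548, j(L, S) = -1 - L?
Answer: -201879053/42221335974048 ≈ -4.7814e-6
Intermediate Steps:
d = 1/9548 ≈ 0.00010473
a = -271/7584 (a = (((-1 - 1*4) + 53*50) - 2103)/(-5475 - 9693) = (((-1 - 4) + 2650) - 2103)/(-15168) = ((-5 + 2650) - 2103)*(-1/15168) = (2645 - 2103)*(-1/15168) = 542*(-1/15168) = -271/7584 ≈ -0.035733)
(a + d)/(15255/(-24727) + 7452) = (-271/7584 + 1/9548)/(15255/(-24727) + 7452) = -644981/(18103008*(15255*(-1/24727) + 7452)) = -644981/(18103008*(-15255/24727 + 7452)) = -644981/(18103008*184250349/24727) = -644981/18103008*24727/184250349 = -201879053/42221335974048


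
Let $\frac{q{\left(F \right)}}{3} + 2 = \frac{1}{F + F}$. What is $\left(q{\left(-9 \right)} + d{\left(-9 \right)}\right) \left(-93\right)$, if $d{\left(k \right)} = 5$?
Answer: $\frac{217}{2} \approx 108.5$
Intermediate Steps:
$q{\left(F \right)} = -6 + \frac{3}{2 F}$ ($q{\left(F \right)} = -6 + \frac{3}{F + F} = -6 + \frac{3}{2 F}$)
$\left(q{\left(-9 \right)} + d{\left(-9 \right)}\right) \left(-93\right) = \left(\left(-6 + \frac{3}{2 \left(-9\right)}\right) + 5\right) \left(-93\right) = \left(\left(-6 + \frac{3}{2} \left(- \frac{1}{9}\right)\right) + 5\right) \left(-93\right) = \left(\left(-6 - \frac{1}{6}\right) + 5\right) \left(-93\right) = \left(- \frac{37}{6} + 5\right) \left(-93\right) = \left(- \frac{7}{6}\right) \left(-93\right) = \frac{217}{2}$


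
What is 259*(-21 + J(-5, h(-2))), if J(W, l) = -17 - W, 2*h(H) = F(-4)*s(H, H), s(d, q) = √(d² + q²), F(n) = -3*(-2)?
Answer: -8547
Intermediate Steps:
F(n) = 6
h(H) = 3*√2*√(H²) (h(H) = (6*√(H² + H²))/2 = (6*√(2*H²))/2 = (6*(√2*√(H²)))/2 = (6*√2*√(H²))/2 = 3*√2*√(H²))
259*(-21 + J(-5, h(-2))) = 259*(-21 + (-17 - 1*(-5))) = 259*(-21 + (-17 + 5)) = 259*(-21 - 12) = 259*(-33) = -8547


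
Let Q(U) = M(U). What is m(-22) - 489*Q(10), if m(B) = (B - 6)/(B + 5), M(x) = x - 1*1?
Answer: -74789/17 ≈ -4399.4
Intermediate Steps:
M(x) = -1 + x (M(x) = x - 1 = -1 + x)
Q(U) = -1 + U
m(B) = (-6 + B)/(5 + B)
m(-22) - 489*Q(10) = (-6 - 22)/(5 - 22) - 489*(-1 + 10) = -28/(-17) - 489*9 = -1/17*(-28) - 4401 = 28/17 - 4401 = -74789/17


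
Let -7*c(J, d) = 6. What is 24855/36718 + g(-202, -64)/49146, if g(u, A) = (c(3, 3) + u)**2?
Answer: 66946421435/44211299286 ≈ 1.5142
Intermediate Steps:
c(J, d) = -6/7 (c(J, d) = -1/7*6 = -6/7)
g(u, A) = (-6/7 + u)**2
24855/36718 + g(-202, -64)/49146 = 24855/36718 + ((-6 + 7*(-202))**2/49)/49146 = 24855*(1/36718) + ((-6 - 1414)**2/49)*(1/49146) = 24855/36718 + ((1/49)*(-1420)**2)*(1/49146) = 24855/36718 + ((1/49)*2016400)*(1/49146) = 24855/36718 + (2016400/49)*(1/49146) = 24855/36718 + 1008200/1204077 = 66946421435/44211299286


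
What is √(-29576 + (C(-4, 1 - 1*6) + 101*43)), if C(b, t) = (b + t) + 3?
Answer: I*√25239 ≈ 158.87*I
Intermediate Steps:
C(b, t) = 3 + b + t
√(-29576 + (C(-4, 1 - 1*6) + 101*43)) = √(-29576 + ((3 - 4 + (1 - 1*6)) + 101*43)) = √(-29576 + ((3 - 4 + (1 - 6)) + 4343)) = √(-29576 + ((3 - 4 - 5) + 4343)) = √(-29576 + (-6 + 4343)) = √(-29576 + 4337) = √(-25239) = I*√25239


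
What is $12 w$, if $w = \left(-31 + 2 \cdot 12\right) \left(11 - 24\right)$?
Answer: $1092$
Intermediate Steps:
$w = 91$ ($w = \left(-31 + 24\right) \left(-13\right) = \left(-7\right) \left(-13\right) = 91$)
$12 w = 12 \cdot 91 = 1092$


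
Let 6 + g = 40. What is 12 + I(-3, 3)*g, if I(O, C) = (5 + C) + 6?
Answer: 488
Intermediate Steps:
g = 34 (g = -6 + 40 = 34)
I(O, C) = 11 + C
12 + I(-3, 3)*g = 12 + (11 + 3)*34 = 12 + 14*34 = 12 + 476 = 488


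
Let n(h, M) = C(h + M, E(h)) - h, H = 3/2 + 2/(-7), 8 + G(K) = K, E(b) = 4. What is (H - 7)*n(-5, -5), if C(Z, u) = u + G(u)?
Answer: -405/14 ≈ -28.929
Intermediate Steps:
G(K) = -8 + K
C(Z, u) = -8 + 2*u (C(Z, u) = u + (-8 + u) = -8 + 2*u)
H = 17/14 (H = 3*(½) + 2*(-⅐) = 3/2 - 2/7 = 17/14 ≈ 1.2143)
n(h, M) = -h (n(h, M) = (-8 + 2*4) - h = (-8 + 8) - h = 0 - h = -h)
(H - 7)*n(-5, -5) = (17/14 - 7)*(-1*(-5)) = -81/14*5 = -405/14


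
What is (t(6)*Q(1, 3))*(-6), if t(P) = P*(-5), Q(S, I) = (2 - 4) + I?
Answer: 180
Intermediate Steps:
Q(S, I) = -2 + I
t(P) = -5*P
(t(6)*Q(1, 3))*(-6) = ((-5*6)*(-2 + 3))*(-6) = -30*1*(-6) = -30*(-6) = 180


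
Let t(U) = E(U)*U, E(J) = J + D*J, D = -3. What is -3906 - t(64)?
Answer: 4286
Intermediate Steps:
E(J) = -2*J (E(J) = J - 3*J = -2*J)
t(U) = -2*U**2 (t(U) = (-2*U)*U = -2*U**2)
-3906 - t(64) = -3906 - (-2)*64**2 = -3906 - (-2)*4096 = -3906 - 1*(-8192) = -3906 + 8192 = 4286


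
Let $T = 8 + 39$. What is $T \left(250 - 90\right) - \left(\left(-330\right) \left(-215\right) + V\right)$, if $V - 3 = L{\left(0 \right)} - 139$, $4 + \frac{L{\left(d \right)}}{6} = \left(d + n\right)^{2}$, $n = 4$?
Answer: $-63366$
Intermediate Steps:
$L{\left(d \right)} = -24 + 6 \left(4 + d\right)^{2}$ ($L{\left(d \right)} = -24 + 6 \left(d + 4\right)^{2} = -24 + 6 \left(4 + d\right)^{2}$)
$T = 47$
$V = -64$ ($V = 3 - \left(163 - 6 \left(4 + 0\right)^{2}\right) = 3 - \left(163 - 96\right) = 3 + \left(\left(-24 + 6 \cdot 16\right) - 139\right) = 3 + \left(\left(-24 + 96\right) - 139\right) = 3 + \left(72 - 139\right) = 3 - 67 = -64$)
$T \left(250 - 90\right) - \left(\left(-330\right) \left(-215\right) + V\right) = 47 \left(250 - 90\right) - \left(\left(-330\right) \left(-215\right) - 64\right) = 47 \cdot 160 - \left(70950 - 64\right) = 7520 - 70886 = -63366$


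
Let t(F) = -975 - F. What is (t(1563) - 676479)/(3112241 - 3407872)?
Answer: 679017/295631 ≈ 2.2968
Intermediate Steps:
(t(1563) - 676479)/(3112241 - 3407872) = ((-975 - 1*1563) - 676479)/(3112241 - 3407872) = ((-975 - 1563) - 676479)/(-295631) = (-2538 - 676479)*(-1/295631) = -679017*(-1/295631) = 679017/295631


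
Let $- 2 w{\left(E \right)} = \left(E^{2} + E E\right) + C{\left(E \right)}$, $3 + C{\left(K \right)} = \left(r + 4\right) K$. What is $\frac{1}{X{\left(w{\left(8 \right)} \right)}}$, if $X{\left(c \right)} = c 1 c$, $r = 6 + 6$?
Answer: $\frac{4}{64009} \approx 6.2491 \cdot 10^{-5}$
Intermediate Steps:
$r = 12$
$C{\left(K \right)} = -3 + 16 K$ ($C{\left(K \right)} = -3 + \left(12 + 4\right) K = -3 + 16 K$)
$w{\left(E \right)} = \frac{3}{2} - E^{2} - 8 E$ ($w{\left(E \right)} = - \frac{\left(E^{2} + E E\right) + \left(-3 + 16 E\right)}{2} = - \frac{\left(E^{2} + E^{2}\right) + \left(-3 + 16 E\right)}{2} = - \frac{2 E^{2} + \left(-3 + 16 E\right)}{2} = - \frac{-3 + 2 E^{2} + 16 E}{2} = \frac{3}{2} - E^{2} - 8 E$)
$X{\left(c \right)} = c^{2}$ ($X{\left(c \right)} = c c = c^{2}$)
$\frac{1}{X{\left(w{\left(8 \right)} \right)}} = \frac{1}{\left(\frac{3}{2} - 8^{2} - 64\right)^{2}} = \frac{1}{\left(\frac{3}{2} - 64 - 64\right)^{2}} = \frac{1}{\left(- \frac{253}{2}\right)^{2}} = \frac{1}{\frac{64009}{4}} = \frac{4}{64009}$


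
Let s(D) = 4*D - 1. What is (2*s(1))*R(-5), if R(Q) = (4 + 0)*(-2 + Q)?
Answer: -168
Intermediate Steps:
R(Q) = -8 + 4*Q (R(Q) = 4*(-2 + Q) = -8 + 4*Q)
s(D) = -1 + 4*D
(2*s(1))*R(-5) = (2*(-1 + 4*1))*(-8 + 4*(-5)) = (2*(-1 + 4))*(-8 - 20) = (2*3)*(-28) = 6*(-28) = -168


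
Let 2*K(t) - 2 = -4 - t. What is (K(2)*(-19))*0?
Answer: 0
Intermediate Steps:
K(t) = -1 - t/2 (K(t) = 1 + (-4 - t)/2 = 1 + (-2 - t/2) = -1 - t/2)
(K(2)*(-19))*0 = ((-1 - 1/2*2)*(-19))*0 = ((-1 - 1)*(-19))*0 = -2*(-19)*0 = 38*0 = 0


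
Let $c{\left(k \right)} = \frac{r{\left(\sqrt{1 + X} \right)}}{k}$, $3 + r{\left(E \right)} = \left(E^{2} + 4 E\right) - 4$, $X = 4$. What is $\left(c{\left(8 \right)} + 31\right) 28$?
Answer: $861 + 14 \sqrt{5} \approx 892.3$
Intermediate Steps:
$r{\left(E \right)} = -7 + E^{2} + 4 E$ ($r{\left(E \right)} = -3 - \left(4 - E^{2} - 4 E\right) = -3 + \left(-4 + E^{2} + 4 E\right) = -7 + E^{2} + 4 E$)
$c{\left(k \right)} = \frac{-2 + 4 \sqrt{5}}{k}$ ($c{\left(k \right)} = \frac{-7 + \left(\sqrt{1 + 4}\right)^{2} + 4 \sqrt{1 + 4}}{k} = \frac{-7 + \left(\sqrt{5}\right)^{2} + 4 \sqrt{5}}{k} = \frac{-7 + 5 + 4 \sqrt{5}}{k} = \frac{-2 + 4 \sqrt{5}}{k}$)
$\left(c{\left(8 \right)} + 31\right) 28 = \left(\frac{2 \left(-1 + 2 \sqrt{5}\right)}{8} + 31\right) 28 = \left(2 \cdot \frac{1}{8} \left(-1 + 2 \sqrt{5}\right) + 31\right) 28 = \left(\left(- \frac{1}{4} + \frac{\sqrt{5}}{2}\right) + 31\right) 28 = \left(\frac{123}{4} + \frac{\sqrt{5}}{2}\right) 28 = 861 + 14 \sqrt{5}$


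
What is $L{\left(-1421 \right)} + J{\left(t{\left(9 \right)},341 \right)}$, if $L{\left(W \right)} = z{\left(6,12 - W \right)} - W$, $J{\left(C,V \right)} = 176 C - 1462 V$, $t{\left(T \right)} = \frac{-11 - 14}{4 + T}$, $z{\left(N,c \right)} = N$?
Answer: $- \frac{6466895}{13} \approx -4.9745 \cdot 10^{5}$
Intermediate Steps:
$t{\left(T \right)} = - \frac{25}{4 + T}$
$J{\left(C,V \right)} = - 1462 V + 176 C$
$L{\left(W \right)} = 6 - W$
$L{\left(-1421 \right)} + J{\left(t{\left(9 \right)},341 \right)} = \left(6 - -1421\right) + \left(\left(-1462\right) 341 + 176 \left(- \frac{25}{4 + 9}\right)\right) = \left(6 + 1421\right) - \left(498542 - 176 \left(- \frac{25}{13}\right)\right) = 1427 - \left(498542 - 176 \left(\left(-25\right) \frac{1}{13}\right)\right) = 1427 + \left(-498542 + 176 \left(- \frac{25}{13}\right)\right) = 1427 - \frac{6485446}{13} = - \frac{6466895}{13}$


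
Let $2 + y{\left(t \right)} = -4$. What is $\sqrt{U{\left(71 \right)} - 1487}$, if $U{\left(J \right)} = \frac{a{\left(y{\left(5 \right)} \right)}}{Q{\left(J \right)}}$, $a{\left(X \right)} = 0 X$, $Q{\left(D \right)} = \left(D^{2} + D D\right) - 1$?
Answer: $i \sqrt{1487} \approx 38.562 i$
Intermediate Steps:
$Q{\left(D \right)} = -1 + 2 D^{2}$ ($Q{\left(D \right)} = \left(D^{2} + D^{2}\right) - 1 = 2 D^{2} - 1 = -1 + 2 D^{2}$)
$y{\left(t \right)} = -6$ ($y{\left(t \right)} = -2 - 4 = -6$)
$a{\left(X \right)} = 0$
$U{\left(J \right)} = 0$ ($U{\left(J \right)} = \frac{0}{-1 + 2 J^{2}} = 0$)
$\sqrt{U{\left(71 \right)} - 1487} = \sqrt{0 - 1487} = \sqrt{-1487} = i \sqrt{1487}$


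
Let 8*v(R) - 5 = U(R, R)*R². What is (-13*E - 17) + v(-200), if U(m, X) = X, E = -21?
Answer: -7997947/8 ≈ -9.9974e+5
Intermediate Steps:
v(R) = 5/8 + R³/8 (v(R) = 5/8 + (R*R²)/8 = 5/8 + R³/8)
(-13*E - 17) + v(-200) = (-13*(-21) - 17) + (5/8 + (⅛)*(-200)³) = (273 - 17) + (5/8 + (⅛)*(-8000000)) = 256 + (5/8 - 1000000) = 256 - 7999995/8 = -7997947/8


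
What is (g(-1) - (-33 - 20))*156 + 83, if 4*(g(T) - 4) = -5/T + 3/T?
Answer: 9053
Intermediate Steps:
g(T) = 4 - 1/(2*T) (g(T) = 4 + (-5/T + 3/T)/4 = 4 + (-2/T)/4 = 4 - 1/(2*T))
(g(-1) - (-33 - 20))*156 + 83 = ((4 - 1/2/(-1)) - (-33 - 20))*156 + 83 = ((4 - 1/2*(-1)) - 1*(-53))*156 + 83 = ((4 + 1/2) + 53)*156 + 83 = (9/2 + 53)*156 + 83 = (115/2)*156 + 83 = 8970 + 83 = 9053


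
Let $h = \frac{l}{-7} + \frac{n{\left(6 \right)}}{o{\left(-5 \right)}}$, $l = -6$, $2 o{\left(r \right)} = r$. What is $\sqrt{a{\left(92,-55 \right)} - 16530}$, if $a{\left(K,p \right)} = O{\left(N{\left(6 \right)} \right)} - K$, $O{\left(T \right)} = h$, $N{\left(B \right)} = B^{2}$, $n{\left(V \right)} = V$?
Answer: $\frac{8 i \sqrt{318185}}{35} \approx 128.93 i$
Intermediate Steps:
$o{\left(r \right)} = \frac{r}{2}$
$h = - \frac{54}{35}$ ($h = - \frac{6}{-7} + \frac{6}{\frac{1}{2} \left(-5\right)} = \left(-6\right) \left(- \frac{1}{7}\right) + \frac{6}{- \frac{5}{2}} = \frac{6}{7} + 6 \left(- \frac{2}{5}\right) = \frac{6}{7} - \frac{12}{5} = - \frac{54}{35} \approx -1.5429$)
$O{\left(T \right)} = - \frac{54}{35}$
$a{\left(K,p \right)} = - \frac{54}{35} - K$
$\sqrt{a{\left(92,-55 \right)} - 16530} = \sqrt{\left(- \frac{54}{35} - 92\right) - 16530} = \sqrt{- \frac{3274}{35} - 16530} = \sqrt{- \frac{581824}{35}} = \frac{8 i \sqrt{318185}}{35}$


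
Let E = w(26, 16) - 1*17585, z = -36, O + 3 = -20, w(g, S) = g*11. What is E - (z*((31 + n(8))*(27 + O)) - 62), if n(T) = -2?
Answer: -13061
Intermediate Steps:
w(g, S) = 11*g
O = -23 (O = -3 - 20 = -23)
E = -17299 (E = 11*26 - 1*17585 = 286 - 17585 = -17299)
E - (z*((31 + n(8))*(27 + O)) - 62) = -17299 - (-36*(31 - 2)*(27 - 23) - 62) = -17299 - (-1044*4 - 62) = -17299 - (-36*116 - 62) = -17299 - (-4176 - 62) = -17299 - 1*(-4238) = -17299 + 4238 = -13061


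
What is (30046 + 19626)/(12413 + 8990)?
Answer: 49672/21403 ≈ 2.3208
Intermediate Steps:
(30046 + 19626)/(12413 + 8990) = 49672/21403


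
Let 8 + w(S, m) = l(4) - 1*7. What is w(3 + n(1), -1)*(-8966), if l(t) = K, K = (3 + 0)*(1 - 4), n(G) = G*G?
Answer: 215184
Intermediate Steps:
n(G) = G²
K = -9 (K = 3*(-3) = -9)
l(t) = -9
w(S, m) = -24 (w(S, m) = -8 + (-9 - 1*7) = -8 + (-9 - 7) = -8 - 16 = -24)
w(3 + n(1), -1)*(-8966) = -24*(-8966) = 215184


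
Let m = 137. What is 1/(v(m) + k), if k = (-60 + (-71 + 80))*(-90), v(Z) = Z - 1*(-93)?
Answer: 1/4820 ≈ 0.00020747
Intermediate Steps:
v(Z) = 93 + Z (v(Z) = Z + 93 = 93 + Z)
k = 4590 (k = (-60 + 9)*(-90) = -51*(-90) = 4590)
1/(v(m) + k) = 1/((93 + 137) + 4590) = 1/(230 + 4590) = 1/4820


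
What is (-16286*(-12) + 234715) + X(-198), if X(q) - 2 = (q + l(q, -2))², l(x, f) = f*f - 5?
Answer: 469750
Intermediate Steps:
l(x, f) = -5 + f² (l(x, f) = f² - 5 = -5 + f²)
X(q) = 2 + (-1 + q)² (X(q) = 2 + (q + (-5 + (-2)²))² = 2 + (q + (-5 + 4))² = 2 + (q - 1)² = 2 + (-1 + q)²)
(-16286*(-12) + 234715) + X(-198) = (-16286*(-12) + 234715) + (2 + (-1 - 198)²) = (195432 + 234715) + (2 + (-199)²) = 430147 + (2 + 39601) = 430147 + 39603 = 469750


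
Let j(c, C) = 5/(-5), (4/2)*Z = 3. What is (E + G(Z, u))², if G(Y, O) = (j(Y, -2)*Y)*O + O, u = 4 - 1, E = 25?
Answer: 2209/4 ≈ 552.25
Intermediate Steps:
Z = 3/2 (Z = (½)*3 = 3/2 ≈ 1.5000)
u = 3
j(c, C) = -1 (j(c, C) = 5*(-⅕) = -1)
G(Y, O) = O - O*Y (G(Y, O) = (-Y)*O + O = -O*Y + O = O - O*Y)
(E + G(Z, u))² = (25 + 3*(1 - 1*3/2))² = (25 + 3*(1 - 3/2))² = (25 + 3*(-½))² = (25 - 3/2)² = (47/2)² = 2209/4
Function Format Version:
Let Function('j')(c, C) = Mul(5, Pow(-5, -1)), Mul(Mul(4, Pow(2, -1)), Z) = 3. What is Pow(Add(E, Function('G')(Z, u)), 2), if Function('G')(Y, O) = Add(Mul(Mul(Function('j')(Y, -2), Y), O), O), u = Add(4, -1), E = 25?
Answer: Rational(2209, 4) ≈ 552.25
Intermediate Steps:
Z = Rational(3, 2) (Z = Mul(Rational(1, 2), 3) = Rational(3, 2) ≈ 1.5000)
u = 3
Function('j')(c, C) = -1 (Function('j')(c, C) = Mul(5, Rational(-1, 5)) = -1)
Function('G')(Y, O) = Add(O, Mul(-1, O, Y)) (Function('G')(Y, O) = Add(Mul(Mul(-1, Y), O), O) = Add(Mul(-1, O, Y), O) = Add(O, Mul(-1, O, Y)))
Pow(Add(E, Function('G')(Z, u)), 2) = Pow(Add(25, Mul(3, Add(1, Mul(-1, Rational(3, 2))))), 2) = Pow(Add(25, Mul(3, Add(1, Rational(-3, 2)))), 2) = Pow(Add(25, Mul(3, Rational(-1, 2))), 2) = Pow(Add(25, Rational(-3, 2)), 2) = Pow(Rational(47, 2), 2) = Rational(2209, 4)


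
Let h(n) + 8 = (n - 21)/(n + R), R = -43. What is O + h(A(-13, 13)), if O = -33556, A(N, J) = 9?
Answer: -570582/17 ≈ -33564.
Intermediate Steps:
h(n) = -8 + (-21 + n)/(-43 + n) (h(n) = -8 + (n - 21)/(n - 43) = -8 + (-21 + n)/(-43 + n))
O + h(A(-13, 13)) = -33556 + (323 - 7*9)/(-43 + 9) = -33556 + (323 - 63)/(-34) = -33556 - 1/34*260 = -33556 - 130/17 = -570582/17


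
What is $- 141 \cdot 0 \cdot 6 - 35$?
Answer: $-35$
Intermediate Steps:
$- 141 \cdot 0 \cdot 6 - 35 = \left(-141\right) 0 - 35 = 0 - 35 = -35$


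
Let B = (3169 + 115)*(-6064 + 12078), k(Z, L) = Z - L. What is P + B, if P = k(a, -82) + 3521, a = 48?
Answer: 19753627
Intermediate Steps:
P = 3651 (P = (48 - 1*(-82)) + 3521 = (48 + 82) + 3521 = 130 + 3521 = 3651)
B = 19749976 (B = 3284*6014 = 19749976)
P + B = 3651 + 19749976 = 19753627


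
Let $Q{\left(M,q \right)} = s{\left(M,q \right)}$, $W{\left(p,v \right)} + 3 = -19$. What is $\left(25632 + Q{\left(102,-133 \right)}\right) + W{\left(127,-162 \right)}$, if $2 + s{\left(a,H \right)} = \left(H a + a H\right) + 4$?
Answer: $-1520$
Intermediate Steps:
$s{\left(a,H \right)} = 2 + 2 H a$ ($s{\left(a,H \right)} = -2 + \left(\left(H a + a H\right) + 4\right) = -2 + \left(\left(H a + H a\right) + 4\right) = -2 + \left(2 H a + 4\right) = -2 + \left(4 + 2 H a\right) = 2 + 2 H a$)
$W{\left(p,v \right)} = -22$ ($W{\left(p,v \right)} = -3 - 19 = -22$)
$Q{\left(M,q \right)} = 2 + 2 M q$ ($Q{\left(M,q \right)} = 2 + 2 q M = 2 + 2 M q$)
$\left(25632 + Q{\left(102,-133 \right)}\right) + W{\left(127,-162 \right)} = \left(25632 + \left(2 + 2 \cdot 102 \left(-133\right)\right)\right) - 22 = \left(25632 + \left(2 - 27132\right)\right) - 22 = \left(25632 - 27130\right) - 22 = -1498 - 22 = -1520$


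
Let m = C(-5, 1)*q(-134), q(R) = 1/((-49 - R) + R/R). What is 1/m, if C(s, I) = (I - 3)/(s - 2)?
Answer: 301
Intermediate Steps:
q(R) = 1/(-48 - R) (q(R) = 1/((-49 - R) + 1) = 1/(-48 - R))
C(s, I) = (-3 + I)/(-2 + s)
m = 1/301 (m = ((-3 + 1)/(-2 - 5))*(-1/(48 - 134)) = (-2/(-7))*(-1/(-86)) = (-1/7*(-2))*(-1*(-1/86)) = (2/7)*(1/86) = 1/301 ≈ 0.0033223)
1/m = 1/(1/301) = 301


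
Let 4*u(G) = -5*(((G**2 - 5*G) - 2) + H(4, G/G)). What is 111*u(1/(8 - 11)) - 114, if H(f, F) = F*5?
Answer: -9323/12 ≈ -776.92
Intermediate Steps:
H(f, F) = 5*F
u(G) = -15/4 - 5*G**2/4 + 25*G/4 (u(G) = (-5*(((G**2 - 5*G) - 2) + 5*(G/G)))/4 = (-5*((-2 + G**2 - 5*G) + 5*1))/4 = (-5*((-2 + G**2 - 5*G) + 5))/4 = (-5*(3 + G**2 - 5*G))/4 = (-15 - 5*G**2 + 25*G)/4 = -15/4 - 5*G**2/4 + 25*G/4)
111*u(1/(8 - 11)) - 114 = 111*(-15/4 - 5/(4*(8 - 11)**2) + 25/(4*(8 - 11))) - 114 = 111*(-15/4 - 5*(1/(-3))**2/4 + (25/4)/(-3)) - 114 = 111*(-15/4 - 5*(-1/3)**2/4 + (25/4)*(-1/3)) - 114 = 111*(-15/4 - 5/4*1/9 - 25/12) - 114 = 111*(-15/4 - 5/36 - 25/12) - 114 = 111*(-215/36) - 114 = -7955/12 - 114 = -9323/12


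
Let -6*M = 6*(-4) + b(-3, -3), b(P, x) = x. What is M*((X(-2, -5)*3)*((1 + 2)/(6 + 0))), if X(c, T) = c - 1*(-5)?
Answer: 81/4 ≈ 20.250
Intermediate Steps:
X(c, T) = 5 + c (X(c, T) = c + 5 = 5 + c)
M = 9/2 (M = -(6*(-4) - 3)/6 = -(-24 - 3)/6 = -1/6*(-27) = 9/2 ≈ 4.5000)
M*((X(-2, -5)*3)*((1 + 2)/(6 + 0))) = 9*(((5 - 2)*3)*((1 + 2)/(6 + 0)))/2 = 9*((3*3)*(3/6))/2 = 9*(9*(3*(1/6)))/2 = 9*(9*(1/2))/2 = (9/2)*(9/2) = 81/4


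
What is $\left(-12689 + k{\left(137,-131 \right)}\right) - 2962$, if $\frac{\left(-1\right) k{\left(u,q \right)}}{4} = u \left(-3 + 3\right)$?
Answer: $-15651$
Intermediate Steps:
$k{\left(u,q \right)} = 0$ ($k{\left(u,q \right)} = - 4 u \left(-3 + 3\right) = - 4 u 0 = \left(-4\right) 0 = 0$)
$\left(-12689 + k{\left(137,-131 \right)}\right) - 2962 = \left(-12689 + 0\right) - 2962 = -12689 - 2962 = -15651$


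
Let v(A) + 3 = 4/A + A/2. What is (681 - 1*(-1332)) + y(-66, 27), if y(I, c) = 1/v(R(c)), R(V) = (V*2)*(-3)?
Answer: 13700397/6806 ≈ 2013.0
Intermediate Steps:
R(V) = -6*V (R(V) = (2*V)*(-3) = -6*V)
v(A) = -3 + A/2 + 4/A (v(A) = -3 + (4/A + A/2) = -3 + (A/2 + 4/A) = -3 + A/2 + 4/A)
y(I, c) = 1/(-3 - 3*c - 2/(3*c)) (y(I, c) = 1/(-3 + (-6*c)/2 + 4/((-6*c))) = 1/(-3 - 3*c + 4*(-1/(6*c))) = 1/(-3 - 3*c - 2/(3*c)))
(681 - 1*(-1332)) + y(-66, 27) = (681 - 1*(-1332)) + 3*27/(-2 + 9*27*(-1 - 1*27)) = (681 + 1332) + 3*27/(-2 + 9*27*(-1 - 27)) = 2013 + 3*27/(-2 + 9*27*(-28)) = 2013 + 3*27/(-2 - 6804) = 2013 + 3*27/(-6806) = 2013 + 3*27*(-1/6806) = 2013 - 81/6806 = 13700397/6806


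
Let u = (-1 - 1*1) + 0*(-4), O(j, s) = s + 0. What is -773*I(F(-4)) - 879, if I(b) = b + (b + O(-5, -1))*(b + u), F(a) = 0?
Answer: -2425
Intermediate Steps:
O(j, s) = s
u = -2 (u = (-1 - 1) + 0 = -2 + 0 = -2)
I(b) = b + (-1 + b)*(-2 + b) (I(b) = b + (b - 1)*(b - 2) = b + (-1 + b)*(-2 + b))
-773*I(F(-4)) - 879 = -773*(2 + 0² - 2*0) - 879 = -773*(2 + 0 + 0) - 879 = -773*2 - 879 = -1546 - 879 = -2425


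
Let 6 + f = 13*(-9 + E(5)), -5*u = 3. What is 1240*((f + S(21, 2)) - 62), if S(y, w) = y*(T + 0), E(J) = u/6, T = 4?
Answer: -126852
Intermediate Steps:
u = -⅗ (u = -⅕*3 = -⅗ ≈ -0.60000)
E(J) = -⅒ (E(J) = -⅗/6 = -⅗*⅙ = -⅒)
f = -1243/10 (f = -6 + 13*(-9 - ⅒) = -6 + 13*(-91/10) = -6 - 1183/10 = -1243/10 ≈ -124.30)
S(y, w) = 4*y (S(y, w) = y*(4 + 0) = y*4 = 4*y)
1240*((f + S(21, 2)) - 62) = 1240*((-1243/10 + 4*21) - 62) = 1240*((-1243/10 + 84) - 62) = 1240*(-403/10 - 62) = 1240*(-1023/10) = -126852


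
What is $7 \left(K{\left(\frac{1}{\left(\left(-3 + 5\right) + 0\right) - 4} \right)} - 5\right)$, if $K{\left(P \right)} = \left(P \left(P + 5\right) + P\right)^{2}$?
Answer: $\frac{287}{16} \approx 17.938$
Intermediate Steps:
$K{\left(P \right)} = \left(P + P \left(5 + P\right)\right)^{2}$ ($K{\left(P \right)} = \left(P \left(5 + P\right) + P\right)^{2} = \left(P + P \left(5 + P\right)\right)^{2}$)
$7 \left(K{\left(\frac{1}{\left(\left(-3 + 5\right) + 0\right) - 4} \right)} - 5\right) = 7 \left(\left(\frac{1}{\left(\left(-3 + 5\right) + 0\right) - 4}\right)^{2} \left(6 + \frac{1}{\left(\left(-3 + 5\right) + 0\right) - 4}\right)^{2} - 5\right) = 7 \left(\left(\frac{1}{\left(2 + 0\right) - 4}\right)^{2} \left(6 + \frac{1}{\left(2 + 0\right) - 4}\right)^{2} - 5\right) = 7 \left(\left(\frac{1}{2 - 4}\right)^{2} \left(6 + \frac{1}{2 - 4}\right)^{2} - 5\right) = 7 \left(\left(\frac{1}{-2}\right)^{2} \left(6 + \frac{1}{-2}\right)^{2} - 5\right) = 7 \left(\left(- \frac{1}{2}\right)^{2} \left(6 - \frac{1}{2}\right)^{2} - 5\right) = 7 \left(\frac{\left(\frac{11}{2}\right)^{2}}{4} - 5\right) = 7 \left(\frac{1}{4} \cdot \frac{121}{4} - 5\right) = 7 \left(\frac{121}{16} - 5\right) = 7 \cdot \frac{41}{16} = \frac{287}{16}$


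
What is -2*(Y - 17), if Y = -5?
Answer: 44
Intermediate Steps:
-2*(Y - 17) = -2*(-5 - 17) = -2*(-22) = 44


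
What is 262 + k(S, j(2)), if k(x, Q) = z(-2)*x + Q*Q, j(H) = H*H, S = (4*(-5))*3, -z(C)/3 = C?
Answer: -82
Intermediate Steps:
z(C) = -3*C
S = -60 (S = -20*3 = -60)
j(H) = H**2
k(x, Q) = Q**2 + 6*x (k(x, Q) = (-3*(-2))*x + Q*Q = 6*x + Q**2 = Q**2 + 6*x)
262 + k(S, j(2)) = 262 + ((2**2)**2 + 6*(-60)) = 262 + (4**2 - 360) = 262 + (16 - 360) = 262 - 344 = -82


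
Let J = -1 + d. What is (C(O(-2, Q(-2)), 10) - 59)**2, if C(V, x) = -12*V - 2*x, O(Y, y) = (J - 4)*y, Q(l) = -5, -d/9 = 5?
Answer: 9480241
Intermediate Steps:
d = -45 (d = -9*5 = -45)
J = -46 (J = -1 - 45 = -46)
O(Y, y) = -50*y (O(Y, y) = (-46 - 4)*y = -50*y)
(C(O(-2, Q(-2)), 10) - 59)**2 = ((-(-600)*(-5) - 2*10) - 59)**2 = ((-12*250 - 20) - 59)**2 = ((-3000 - 20) - 59)**2 = (-3020 - 59)**2 = (-3079)**2 = 9480241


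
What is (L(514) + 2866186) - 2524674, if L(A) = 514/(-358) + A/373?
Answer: 22801727849/66767 ≈ 3.4151e+5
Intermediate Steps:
L(A) = -257/179 + A/373 (L(A) = 514*(-1/358) + A*(1/373) = -257/179 + A/373)
(L(514) + 2866186) - 2524674 = ((-257/179 + (1/373)*514) + 2866186) - 2524674 = ((-257/179 + 514/373) + 2866186) - 2524674 = (-3855/66767 + 2866186) - 2524674 = 191366636807/66767 - 2524674 = 22801727849/66767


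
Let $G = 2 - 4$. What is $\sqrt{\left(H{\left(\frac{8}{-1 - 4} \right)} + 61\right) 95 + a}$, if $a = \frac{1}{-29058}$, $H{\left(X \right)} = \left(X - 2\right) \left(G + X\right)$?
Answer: $\frac{\sqrt{148317348596970}}{145290} \approx 83.822$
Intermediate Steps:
$G = -2$
$H{\left(X \right)} = \left(-2 + X\right)^{2}$ ($H{\left(X \right)} = \left(X - 2\right) \left(-2 + X\right) = \left(-2 + X\right) \left(-2 + X\right) = \left(-2 + X\right)^{2}$)
$a = - \frac{1}{29058} \approx -3.4414 \cdot 10^{-5}$
$\sqrt{\left(H{\left(\frac{8}{-1 - 4} \right)} + 61\right) 95 + a} = \sqrt{\left(\left(4 + \left(\frac{8}{-1 - 4}\right)^{2} - 4 \frac{8}{-1 - 4}\right) + 61\right) 95 - \frac{1}{29058}} = \sqrt{\left(\left(4 + \left(\frac{8}{-5}\right)^{2} - 4 \frac{8}{-5}\right) + 61\right) 95 - \frac{1}{29058}} = \sqrt{\left(\left(4 + \left(8 \left(- \frac{1}{5}\right)\right)^{2} - 4 \cdot 8 \left(- \frac{1}{5}\right)\right) + 61\right) 95 - \frac{1}{29058}} = \sqrt{\left(\left(4 + \left(- \frac{8}{5}\right)^{2} - - \frac{32}{5}\right) + 61\right) 95 - \frac{1}{29058}} = \sqrt{\left(\left(4 + \frac{64}{25} + \frac{32}{5}\right) + 61\right) 95 - \frac{1}{29058}} = \sqrt{\left(\frac{324}{25} + 61\right) 95 - \frac{1}{29058}} = \sqrt{\frac{1849}{25} \cdot 95 - \frac{1}{29058}} = \sqrt{\frac{35131}{5} - \frac{1}{29058}} = \sqrt{\frac{1020836593}{145290}} = \frac{\sqrt{148317348596970}}{145290}$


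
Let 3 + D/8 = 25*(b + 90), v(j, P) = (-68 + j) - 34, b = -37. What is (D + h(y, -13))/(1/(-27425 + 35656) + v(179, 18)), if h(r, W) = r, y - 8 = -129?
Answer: 86055105/633788 ≈ 135.78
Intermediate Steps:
y = -121 (y = 8 - 129 = -121)
v(j, P) = -102 + j
D = 10576 (D = -24 + 8*(25*(-37 + 90)) = -24 + 8*(25*53) = -24 + 8*1325 = -24 + 10600 = 10576)
(D + h(y, -13))/(1/(-27425 + 35656) + v(179, 18)) = (10576 - 121)/(1/(-27425 + 35656) + (-102 + 179)) = 10455/(1/8231 + 77) = 10455/(633788/8231) = 10455*(8231/633788) = 86055105/633788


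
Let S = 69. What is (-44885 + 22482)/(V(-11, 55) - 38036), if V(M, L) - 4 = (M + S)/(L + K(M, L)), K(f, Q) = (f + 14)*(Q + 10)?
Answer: 2800375/4753971 ≈ 0.58906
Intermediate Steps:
K(f, Q) = (10 + Q)*(14 + f) (K(f, Q) = (14 + f)*(10 + Q) = (10 + Q)*(14 + f))
V(M, L) = 4 + (69 + M)/(140 + 10*M + 15*L + L*M) (V(M, L) = 4 + (M + 69)/(L + (140 + 10*M + 14*L + L*M)) = 4 + (69 + M)/(140 + 10*M + 15*L + L*M))
(-44885 + 22482)/(V(-11, 55) - 38036) = (-44885 + 22482)/((629 + 41*(-11) + 60*55 + 4*55*(-11))/(140 + 10*(-11) + 15*55 + 55*(-11)) - 38036) = -22403/((629 - 451 + 3300 - 2420)/(140 - 110 + 825 - 605) - 38036) = -22403/(1058/250 - 38036) = -22403/((1/250)*1058 - 38036) = -22403/(529/125 - 38036) = -22403/(-4753971/125) = -22403*(-125/4753971) = 2800375/4753971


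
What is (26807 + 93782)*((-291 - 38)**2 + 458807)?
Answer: 68379751272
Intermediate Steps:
(26807 + 93782)*((-291 - 38)**2 + 458807) = 120589*((-329)**2 + 458807) = 120589*(108241 + 458807) = 120589*567048 = 68379751272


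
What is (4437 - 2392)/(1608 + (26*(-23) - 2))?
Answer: 2045/1008 ≈ 2.0288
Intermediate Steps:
(4437 - 2392)/(1608 + (26*(-23) - 2)) = 2045/(1608 + (-598 - 2)) = 2045/(1608 - 600) = 2045/1008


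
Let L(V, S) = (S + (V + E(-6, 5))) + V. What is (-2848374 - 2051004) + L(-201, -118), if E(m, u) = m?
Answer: -4899904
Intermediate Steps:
L(V, S) = -6 + S + 2*V (L(V, S) = (S + (V - 6)) + V = (S + (-6 + V)) + V = (-6 + S + V) + V = -6 + S + 2*V)
(-2848374 - 2051004) + L(-201, -118) = (-2848374 - 2051004) + (-6 - 118 + 2*(-201)) = -4899378 + (-6 - 118 - 402) = -4899378 - 526 = -4899904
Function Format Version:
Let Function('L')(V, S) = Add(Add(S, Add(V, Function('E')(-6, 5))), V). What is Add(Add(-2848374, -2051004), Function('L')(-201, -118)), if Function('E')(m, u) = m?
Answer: -4899904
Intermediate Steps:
Function('L')(V, S) = Add(-6, S, Mul(2, V)) (Function('L')(V, S) = Add(Add(S, Add(V, -6)), V) = Add(Add(S, Add(-6, V)), V) = Add(Add(-6, S, V), V) = Add(-6, S, Mul(2, V)))
Add(Add(-2848374, -2051004), Function('L')(-201, -118)) = Add(Add(-2848374, -2051004), Add(-6, -118, Mul(2, -201))) = Add(-4899378, Add(-6, -118, -402)) = Add(-4899378, -526) = -4899904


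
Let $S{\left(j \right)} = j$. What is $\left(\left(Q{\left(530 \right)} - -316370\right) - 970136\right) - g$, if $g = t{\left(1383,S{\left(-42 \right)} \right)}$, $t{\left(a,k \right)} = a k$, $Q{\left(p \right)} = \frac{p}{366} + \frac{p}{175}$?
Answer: $- \frac{3815301727}{6405} \approx -5.9568 \cdot 10^{5}$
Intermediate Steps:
$Q{\left(p \right)} = \frac{541 p}{64050}$ ($Q{\left(p \right)} = p \frac{1}{366} + p \frac{1}{175} = \frac{p}{366} + \frac{p}{175} = \frac{541 p}{64050}$)
$g = -58086$ ($g = 1383 \left(-42\right) = -58086$)
$\left(\left(Q{\left(530 \right)} - -316370\right) - 970136\right) - g = \left(\left(\frac{541}{64050} \cdot 530 - -316370\right) - 970136\right) - -58086 = \left(\left(\frac{28673}{6405} + \left(-315375 + 631745\right)\right) - 970136\right) + 58086 = \left(\left(\frac{28673}{6405} + 316370\right) - 970136\right) + 58086 = \left(\frac{2026378523}{6405} - 970136\right) + 58086 = - \frac{4187342557}{6405} + 58086 = - \frac{3815301727}{6405}$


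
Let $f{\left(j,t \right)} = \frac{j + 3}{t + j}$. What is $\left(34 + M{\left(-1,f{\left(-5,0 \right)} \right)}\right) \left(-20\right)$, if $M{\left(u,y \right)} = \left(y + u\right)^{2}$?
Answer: $- \frac{3436}{5} \approx -687.2$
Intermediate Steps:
$f{\left(j,t \right)} = \frac{3 + j}{j + t}$
$M{\left(u,y \right)} = \left(u + y\right)^{2}$
$\left(34 + M{\left(-1,f{\left(-5,0 \right)} \right)}\right) \left(-20\right) = \left(34 + \left(-1 + \frac{3 - 5}{-5 + 0}\right)^{2}\right) \left(-20\right) = \left(34 + \left(-1 + \frac{1}{-5} \left(-2\right)\right)^{2}\right) \left(-20\right) = \left(34 + \left(-1 - - \frac{2}{5}\right)^{2}\right) \left(-20\right) = \left(34 + \left(-1 + \frac{2}{5}\right)^{2}\right) \left(-20\right) = \left(34 + \left(- \frac{3}{5}\right)^{2}\right) \left(-20\right) = \left(34 + \frac{9}{25}\right) \left(-20\right) = \frac{859}{25} \left(-20\right) = - \frac{3436}{5}$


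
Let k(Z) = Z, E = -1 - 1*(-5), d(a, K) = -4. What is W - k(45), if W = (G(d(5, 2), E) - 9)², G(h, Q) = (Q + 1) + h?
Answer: 19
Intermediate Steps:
E = 4 (E = -1 + 5 = 4)
G(h, Q) = 1 + Q + h (G(h, Q) = (1 + Q) + h = 1 + Q + h)
W = 64 (W = ((1 + 4 - 4) - 9)² = (1 - 9)² = (-8)² = 64)
W - k(45) = 64 - 1*45 = 64 - 45 = 19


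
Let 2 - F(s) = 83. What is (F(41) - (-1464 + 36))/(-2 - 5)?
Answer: -1347/7 ≈ -192.43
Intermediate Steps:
F(s) = -81 (F(s) = 2 - 1*83 = 2 - 83 = -81)
(F(41) - (-1464 + 36))/(-2 - 5) = (-81 - (-1464 + 36))/(-2 - 5) = (-81 - 1*(-1428))/(-7) = (-81 + 1428)*(-⅐) = 1347*(-⅐) = -1347/7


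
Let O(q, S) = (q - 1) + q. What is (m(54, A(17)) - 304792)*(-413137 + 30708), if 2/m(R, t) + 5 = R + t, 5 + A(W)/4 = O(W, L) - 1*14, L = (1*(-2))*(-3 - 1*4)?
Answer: 12238935710782/105 ≈ 1.1656e+11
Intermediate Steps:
L = 14 (L = -2*(-3 - 4) = -2*(-7) = 14)
O(q, S) = -1 + 2*q (O(q, S) = (-1 + q) + q = -1 + 2*q)
A(W) = -80 + 8*W (A(W) = -20 + 4*((-1 + 2*W) - 1*14) = -20 + 4*((-1 + 2*W) - 14) = -20 + 4*(-15 + 2*W) = -20 + (-60 + 8*W) = -80 + 8*W)
m(R, t) = 2/(-5 + R + t) (m(R, t) = 2/(-5 + (R + t)) = 2/(-5 + R + t))
(m(54, A(17)) - 304792)*(-413137 + 30708) = (2/(-5 + 54 + (-80 + 8*17)) - 304792)*(-413137 + 30708) = (2/(-5 + 54 + (-80 + 136)) - 304792)*(-382429) = (2/(-5 + 54 + 56) - 304792)*(-382429) = (2/105 - 304792)*(-382429) = -32003158/105*(-382429) = 12238935710782/105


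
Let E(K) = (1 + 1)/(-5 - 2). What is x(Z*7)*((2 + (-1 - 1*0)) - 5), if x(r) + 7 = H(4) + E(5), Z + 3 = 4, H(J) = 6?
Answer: 36/7 ≈ 5.1429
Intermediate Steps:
Z = 1 (Z = -3 + 4 = 1)
E(K) = -2/7 (E(K) = 2/(-7) = 2*(-⅐) = -2/7)
x(r) = -9/7 (x(r) = -7 + (6 - 2/7) = -7 + 40/7 = -9/7)
x(Z*7)*((2 + (-1 - 1*0)) - 5) = -9*((2 + (-1 - 1*0)) - 5)/7 = -9*((2 + (-1 + 0)) - 5)/7 = -9*((2 - 1) - 5)/7 = -9*(1 - 5)/7 = -9/7*(-4) = 36/7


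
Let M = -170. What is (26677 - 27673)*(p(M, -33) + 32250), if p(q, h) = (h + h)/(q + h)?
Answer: -6520628736/203 ≈ -3.2121e+7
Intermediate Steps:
p(q, h) = 2*h/(h + q) (p(q, h) = (2*h)/(h + q) = 2*h/(h + q))
(26677 - 27673)*(p(M, -33) + 32250) = (26677 - 27673)*(2*(-33)/(-33 - 170) + 32250) = -996*(2*(-33)/(-203) + 32250) = -996*(2*(-33)*(-1/203) + 32250) = -996*(66/203 + 32250) = -996*6546816/203 = -6520628736/203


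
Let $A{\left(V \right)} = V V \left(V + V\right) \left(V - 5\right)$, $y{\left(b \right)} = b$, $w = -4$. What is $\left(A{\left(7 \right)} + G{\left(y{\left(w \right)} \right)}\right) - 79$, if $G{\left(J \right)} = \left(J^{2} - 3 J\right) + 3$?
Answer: $1324$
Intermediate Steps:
$G{\left(J \right)} = 3 + J^{2} - 3 J$
$A{\left(V \right)} = 2 V^{3} \left(-5 + V\right)$ ($A{\left(V \right)} = V^{2} \cdot 2 V \left(-5 + V\right) = 2 V^{3} \left(-5 + V\right)$)
$\left(A{\left(7 \right)} + G{\left(y{\left(w \right)} \right)}\right) - 79 = \left(2 \cdot 7^{3} \left(-5 + 7\right) + \left(3 + \left(-4\right)^{2} - -12\right)\right) - 79 = \left(2 \cdot 343 \cdot 2 + \left(3 + 16 + 12\right)\right) - 79 = \left(1372 + 31\right) - 79 = 1403 - 79 = 1324$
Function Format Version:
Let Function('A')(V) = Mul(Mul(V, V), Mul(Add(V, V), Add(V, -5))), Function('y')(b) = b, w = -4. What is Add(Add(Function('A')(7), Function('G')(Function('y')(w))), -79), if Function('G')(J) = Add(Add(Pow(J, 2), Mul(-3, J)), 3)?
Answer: 1324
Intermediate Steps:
Function('G')(J) = Add(3, Pow(J, 2), Mul(-3, J))
Function('A')(V) = Mul(2, Pow(V, 3), Add(-5, V)) (Function('A')(V) = Mul(Pow(V, 2), Mul(Mul(2, V), Add(-5, V))) = Mul(Pow(V, 2), Mul(2, V, Add(-5, V))) = Mul(2, Pow(V, 3), Add(-5, V)))
Add(Add(Function('A')(7), Function('G')(Function('y')(w))), -79) = Add(Add(Mul(2, Pow(7, 3), Add(-5, 7)), Add(3, Pow(-4, 2), Mul(-3, -4))), -79) = Add(Add(Mul(2, 343, 2), Add(3, 16, 12)), -79) = Add(Add(1372, 31), -79) = Add(1403, -79) = 1324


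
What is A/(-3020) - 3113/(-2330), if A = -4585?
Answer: 2008431/703660 ≈ 2.8543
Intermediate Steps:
A/(-3020) - 3113/(-2330) = -4585/(-3020) - 3113/(-2330) = -4585*(-1/3020) - 3113*(-1/2330) = 917/604 + 3113/2330 = 2008431/703660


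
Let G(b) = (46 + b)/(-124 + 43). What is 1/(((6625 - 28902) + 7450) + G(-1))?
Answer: -9/133448 ≈ -6.7442e-5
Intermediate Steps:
G(b) = -46/81 - b/81 (G(b) = (46 + b)/(-81) = (46 + b)*(-1/81) = -46/81 - b/81)
1/(((6625 - 28902) + 7450) + G(-1)) = 1/(((6625 - 28902) + 7450) + (-46/81 - 1/81*(-1))) = 1/((-22277 + 7450) + (-46/81 + 1/81)) = 1/(-14827 - 5/9) = 1/(-133448/9) = -9/133448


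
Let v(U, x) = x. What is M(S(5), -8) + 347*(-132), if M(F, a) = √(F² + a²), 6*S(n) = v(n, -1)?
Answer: -45804 + √2305/6 ≈ -45796.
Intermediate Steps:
S(n) = -⅙ (S(n) = (⅙)*(-1) = -⅙)
M(S(5), -8) + 347*(-132) = √((-⅙)² + (-8)²) + 347*(-132) = √(1/36 + 64) - 45804 = √(2305/36) - 45804 = √2305/6 - 45804 = -45804 + √2305/6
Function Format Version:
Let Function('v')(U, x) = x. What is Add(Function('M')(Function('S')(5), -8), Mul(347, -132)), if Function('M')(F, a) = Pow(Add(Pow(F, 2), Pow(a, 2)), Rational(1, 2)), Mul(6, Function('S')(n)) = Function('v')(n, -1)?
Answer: Add(-45804, Mul(Rational(1, 6), Pow(2305, Rational(1, 2)))) ≈ -45796.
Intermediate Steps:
Function('S')(n) = Rational(-1, 6) (Function('S')(n) = Mul(Rational(1, 6), -1) = Rational(-1, 6))
Add(Function('M')(Function('S')(5), -8), Mul(347, -132)) = Add(Pow(Add(Pow(Rational(-1, 6), 2), Pow(-8, 2)), Rational(1, 2)), Mul(347, -132)) = Add(Pow(Add(Rational(1, 36), 64), Rational(1, 2)), -45804) = Add(Pow(Rational(2305, 36), Rational(1, 2)), -45804) = Add(Mul(Rational(1, 6), Pow(2305, Rational(1, 2))), -45804) = Add(-45804, Mul(Rational(1, 6), Pow(2305, Rational(1, 2))))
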